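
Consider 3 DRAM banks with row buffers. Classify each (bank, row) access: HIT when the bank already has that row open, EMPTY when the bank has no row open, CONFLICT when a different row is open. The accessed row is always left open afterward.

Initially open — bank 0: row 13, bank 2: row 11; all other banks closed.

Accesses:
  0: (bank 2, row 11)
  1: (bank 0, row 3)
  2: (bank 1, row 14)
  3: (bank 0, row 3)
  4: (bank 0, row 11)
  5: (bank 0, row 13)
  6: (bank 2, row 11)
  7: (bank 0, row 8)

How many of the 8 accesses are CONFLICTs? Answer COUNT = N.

COUNT = 4

0: bank 2 row 11 — prev 11 → HIT
1: bank 0 row 3 — prev 13 → CONFLICT
2: bank 1 row 14 — prev None → EMPTY
3: bank 0 row 3 — prev 3 → HIT
4: bank 0 row 11 — prev 3 → CONFLICT
5: bank 0 row 13 — prev 11 → CONFLICT
6: bank 2 row 11 — prev 11 → HIT
7: bank 0 row 8 — prev 13 → CONFLICT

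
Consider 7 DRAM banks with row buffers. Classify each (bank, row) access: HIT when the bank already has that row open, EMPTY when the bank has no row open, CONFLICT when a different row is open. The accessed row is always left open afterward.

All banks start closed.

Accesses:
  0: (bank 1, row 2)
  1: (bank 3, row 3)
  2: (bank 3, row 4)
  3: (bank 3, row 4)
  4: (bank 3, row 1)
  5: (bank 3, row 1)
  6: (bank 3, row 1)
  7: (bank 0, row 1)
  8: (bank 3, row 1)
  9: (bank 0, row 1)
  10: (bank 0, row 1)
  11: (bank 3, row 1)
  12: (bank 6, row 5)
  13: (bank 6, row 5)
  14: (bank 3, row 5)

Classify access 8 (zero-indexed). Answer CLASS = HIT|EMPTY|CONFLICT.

  [0] b1 r2: no row ⇒ E
  [1] b3 r3: no row ⇒ E
  [2] b3 r4: had r3 ⇒ C
  [3] b3 r4: had r4 ⇒ H
  [4] b3 r1: had r4 ⇒ C
  [5] b3 r1: had r1 ⇒ H
  [6] b3 r1: had r1 ⇒ H
  [7] b0 r1: no row ⇒ E
  [8] b3 r1: had r1 ⇒ H
  [9] b0 r1: had r1 ⇒ H
  [10] b0 r1: had r1 ⇒ H
  [11] b3 r1: had r1 ⇒ H
  [12] b6 r5: no row ⇒ E
  [13] b6 r5: had r5 ⇒ H
  [14] b3 r5: had r1 ⇒ C

CLASS = HIT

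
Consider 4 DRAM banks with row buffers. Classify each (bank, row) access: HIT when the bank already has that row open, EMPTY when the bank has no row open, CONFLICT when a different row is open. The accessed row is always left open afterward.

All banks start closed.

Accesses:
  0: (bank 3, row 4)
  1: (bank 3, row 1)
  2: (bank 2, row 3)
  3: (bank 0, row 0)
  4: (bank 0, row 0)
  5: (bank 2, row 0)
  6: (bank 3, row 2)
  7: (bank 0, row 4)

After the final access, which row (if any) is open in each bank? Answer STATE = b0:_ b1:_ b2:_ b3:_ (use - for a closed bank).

STATE = b0:4 b1:- b2:0 b3:2

#0 (3,4) E
#1 (3,1) C  (was 4)
#2 (2,3) E
#3 (0,0) E
#4 (0,0) H  (was 0)
#5 (2,0) C  (was 3)
#6 (3,2) C  (was 1)
#7 (0,4) C  (was 0)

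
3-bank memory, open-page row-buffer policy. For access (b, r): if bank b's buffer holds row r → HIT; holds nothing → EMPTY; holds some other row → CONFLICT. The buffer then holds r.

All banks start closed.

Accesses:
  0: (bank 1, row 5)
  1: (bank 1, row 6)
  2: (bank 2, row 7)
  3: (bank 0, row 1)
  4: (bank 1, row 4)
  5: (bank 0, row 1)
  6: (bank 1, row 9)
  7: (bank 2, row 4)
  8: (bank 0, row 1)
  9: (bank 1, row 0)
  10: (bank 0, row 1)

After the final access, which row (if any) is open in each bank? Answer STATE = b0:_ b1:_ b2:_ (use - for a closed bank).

STATE = b0:1 b1:0 b2:4

  [0] b1 r5: no row ⇒ E
  [1] b1 r6: had r5 ⇒ C
  [2] b2 r7: no row ⇒ E
  [3] b0 r1: no row ⇒ E
  [4] b1 r4: had r6 ⇒ C
  [5] b0 r1: had r1 ⇒ H
  [6] b1 r9: had r4 ⇒ C
  [7] b2 r4: had r7 ⇒ C
  [8] b0 r1: had r1 ⇒ H
  [9] b1 r0: had r9 ⇒ C
  [10] b0 r1: had r1 ⇒ H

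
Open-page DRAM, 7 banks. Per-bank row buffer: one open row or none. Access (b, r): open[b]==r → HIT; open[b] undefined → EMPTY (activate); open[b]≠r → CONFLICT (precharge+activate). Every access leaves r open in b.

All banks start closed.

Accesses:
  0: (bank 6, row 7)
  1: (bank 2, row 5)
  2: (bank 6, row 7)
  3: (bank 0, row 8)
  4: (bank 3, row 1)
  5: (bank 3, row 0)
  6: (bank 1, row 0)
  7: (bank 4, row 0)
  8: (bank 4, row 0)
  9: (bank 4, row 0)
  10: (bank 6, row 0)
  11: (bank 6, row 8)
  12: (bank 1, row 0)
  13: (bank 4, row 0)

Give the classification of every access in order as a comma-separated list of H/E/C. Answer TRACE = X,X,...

step 0: bank6 None->7 [EMPTY]
step 1: bank2 None->5 [EMPTY]
step 2: bank6 7->7 [HIT]
step 3: bank0 None->8 [EMPTY]
step 4: bank3 None->1 [EMPTY]
step 5: bank3 1->0 [CONFLICT]
step 6: bank1 None->0 [EMPTY]
step 7: bank4 None->0 [EMPTY]
step 8: bank4 0->0 [HIT]
step 9: bank4 0->0 [HIT]
step 10: bank6 7->0 [CONFLICT]
step 11: bank6 0->8 [CONFLICT]
step 12: bank1 0->0 [HIT]
step 13: bank4 0->0 [HIT]

TRACE = E,E,H,E,E,C,E,E,H,H,C,C,H,H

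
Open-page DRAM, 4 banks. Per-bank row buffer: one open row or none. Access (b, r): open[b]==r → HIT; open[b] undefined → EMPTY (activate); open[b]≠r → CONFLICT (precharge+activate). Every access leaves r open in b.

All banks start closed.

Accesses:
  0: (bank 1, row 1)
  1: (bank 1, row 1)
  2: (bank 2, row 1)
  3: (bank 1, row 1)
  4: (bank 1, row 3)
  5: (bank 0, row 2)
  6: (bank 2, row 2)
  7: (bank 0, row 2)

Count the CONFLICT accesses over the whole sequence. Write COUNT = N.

COUNT = 2

step 0: bank1 None->1 [EMPTY]
step 1: bank1 1->1 [HIT]
step 2: bank2 None->1 [EMPTY]
step 3: bank1 1->1 [HIT]
step 4: bank1 1->3 [CONFLICT]
step 5: bank0 None->2 [EMPTY]
step 6: bank2 1->2 [CONFLICT]
step 7: bank0 2->2 [HIT]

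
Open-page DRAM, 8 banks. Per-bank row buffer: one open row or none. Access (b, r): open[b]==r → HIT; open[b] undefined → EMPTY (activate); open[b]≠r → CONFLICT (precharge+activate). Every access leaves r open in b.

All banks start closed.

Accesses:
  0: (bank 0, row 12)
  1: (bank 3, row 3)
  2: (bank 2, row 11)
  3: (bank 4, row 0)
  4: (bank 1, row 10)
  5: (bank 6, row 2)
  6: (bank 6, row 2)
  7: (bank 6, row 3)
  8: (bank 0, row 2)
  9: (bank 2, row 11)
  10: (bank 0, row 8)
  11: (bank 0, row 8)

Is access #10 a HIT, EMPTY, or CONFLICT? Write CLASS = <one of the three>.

CLASS = CONFLICT

  [0] b0 r12: no row ⇒ E
  [1] b3 r3: no row ⇒ E
  [2] b2 r11: no row ⇒ E
  [3] b4 r0: no row ⇒ E
  [4] b1 r10: no row ⇒ E
  [5] b6 r2: no row ⇒ E
  [6] b6 r2: had r2 ⇒ H
  [7] b6 r3: had r2 ⇒ C
  [8] b0 r2: had r12 ⇒ C
  [9] b2 r11: had r11 ⇒ H
  [10] b0 r8: had r2 ⇒ C
  [11] b0 r8: had r8 ⇒ H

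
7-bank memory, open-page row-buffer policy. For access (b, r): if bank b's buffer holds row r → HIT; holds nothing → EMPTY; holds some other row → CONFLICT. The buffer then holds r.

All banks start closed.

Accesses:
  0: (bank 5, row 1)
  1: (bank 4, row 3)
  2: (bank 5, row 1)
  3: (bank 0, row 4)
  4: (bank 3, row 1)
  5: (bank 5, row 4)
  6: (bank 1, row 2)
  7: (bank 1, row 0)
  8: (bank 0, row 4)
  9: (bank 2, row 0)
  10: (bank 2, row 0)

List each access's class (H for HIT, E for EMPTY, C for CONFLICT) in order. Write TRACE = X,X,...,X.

TRACE = E,E,H,E,E,C,E,C,H,E,H

  [0] b5 r1: no row ⇒ E
  [1] b4 r3: no row ⇒ E
  [2] b5 r1: had r1 ⇒ H
  [3] b0 r4: no row ⇒ E
  [4] b3 r1: no row ⇒ E
  [5] b5 r4: had r1 ⇒ C
  [6] b1 r2: no row ⇒ E
  [7] b1 r0: had r2 ⇒ C
  [8] b0 r4: had r4 ⇒ H
  [9] b2 r0: no row ⇒ E
  [10] b2 r0: had r0 ⇒ H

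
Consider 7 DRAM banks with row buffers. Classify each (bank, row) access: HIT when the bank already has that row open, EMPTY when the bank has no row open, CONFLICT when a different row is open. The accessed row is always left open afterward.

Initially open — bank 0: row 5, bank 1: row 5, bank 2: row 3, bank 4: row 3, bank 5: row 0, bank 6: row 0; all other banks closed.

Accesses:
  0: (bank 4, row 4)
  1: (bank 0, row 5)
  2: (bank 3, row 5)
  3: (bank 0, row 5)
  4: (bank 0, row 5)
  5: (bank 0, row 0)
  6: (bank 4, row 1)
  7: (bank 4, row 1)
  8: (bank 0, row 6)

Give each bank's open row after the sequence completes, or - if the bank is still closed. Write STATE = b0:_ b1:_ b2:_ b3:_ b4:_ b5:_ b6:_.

STATE = b0:6 b1:5 b2:3 b3:5 b4:1 b5:0 b6:0

  [0] b4 r4: had r3 ⇒ C
  [1] b0 r5: had r5 ⇒ H
  [2] b3 r5: no row ⇒ E
  [3] b0 r5: had r5 ⇒ H
  [4] b0 r5: had r5 ⇒ H
  [5] b0 r0: had r5 ⇒ C
  [6] b4 r1: had r4 ⇒ C
  [7] b4 r1: had r1 ⇒ H
  [8] b0 r6: had r0 ⇒ C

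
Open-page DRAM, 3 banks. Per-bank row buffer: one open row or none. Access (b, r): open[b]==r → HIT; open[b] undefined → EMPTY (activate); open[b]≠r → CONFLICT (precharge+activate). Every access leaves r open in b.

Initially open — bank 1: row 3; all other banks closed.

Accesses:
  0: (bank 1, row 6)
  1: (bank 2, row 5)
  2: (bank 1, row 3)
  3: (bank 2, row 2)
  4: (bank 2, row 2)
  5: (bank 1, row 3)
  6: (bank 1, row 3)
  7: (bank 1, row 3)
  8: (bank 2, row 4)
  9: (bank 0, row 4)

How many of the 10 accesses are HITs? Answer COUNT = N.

step 0: bank1 3->6 [CONFLICT]
step 1: bank2 None->5 [EMPTY]
step 2: bank1 6->3 [CONFLICT]
step 3: bank2 5->2 [CONFLICT]
step 4: bank2 2->2 [HIT]
step 5: bank1 3->3 [HIT]
step 6: bank1 3->3 [HIT]
step 7: bank1 3->3 [HIT]
step 8: bank2 2->4 [CONFLICT]
step 9: bank0 None->4 [EMPTY]

COUNT = 4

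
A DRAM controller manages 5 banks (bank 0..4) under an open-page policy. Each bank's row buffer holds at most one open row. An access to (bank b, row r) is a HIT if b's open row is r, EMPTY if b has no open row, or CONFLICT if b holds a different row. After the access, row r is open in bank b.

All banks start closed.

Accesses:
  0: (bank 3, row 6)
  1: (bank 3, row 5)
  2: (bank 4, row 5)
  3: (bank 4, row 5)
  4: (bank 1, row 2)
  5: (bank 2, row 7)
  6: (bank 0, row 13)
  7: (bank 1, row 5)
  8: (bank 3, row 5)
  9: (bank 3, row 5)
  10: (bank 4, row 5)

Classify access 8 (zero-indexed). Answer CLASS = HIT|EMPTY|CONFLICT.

0: bank 3 row 6 — prev None → EMPTY
1: bank 3 row 5 — prev 6 → CONFLICT
2: bank 4 row 5 — prev None → EMPTY
3: bank 4 row 5 — prev 5 → HIT
4: bank 1 row 2 — prev None → EMPTY
5: bank 2 row 7 — prev None → EMPTY
6: bank 0 row 13 — prev None → EMPTY
7: bank 1 row 5 — prev 2 → CONFLICT
8: bank 3 row 5 — prev 5 → HIT
9: bank 3 row 5 — prev 5 → HIT
10: bank 4 row 5 — prev 5 → HIT

CLASS = HIT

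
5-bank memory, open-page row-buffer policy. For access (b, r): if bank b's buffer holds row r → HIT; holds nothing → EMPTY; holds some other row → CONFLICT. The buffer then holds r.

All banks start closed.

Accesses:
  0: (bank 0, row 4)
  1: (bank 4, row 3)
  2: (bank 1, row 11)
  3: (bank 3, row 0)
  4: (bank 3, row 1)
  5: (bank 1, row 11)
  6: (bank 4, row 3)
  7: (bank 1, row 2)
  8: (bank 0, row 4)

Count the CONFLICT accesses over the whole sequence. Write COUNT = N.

COUNT = 2

#0 (0,4) E
#1 (4,3) E
#2 (1,11) E
#3 (3,0) E
#4 (3,1) C  (was 0)
#5 (1,11) H  (was 11)
#6 (4,3) H  (was 3)
#7 (1,2) C  (was 11)
#8 (0,4) H  (was 4)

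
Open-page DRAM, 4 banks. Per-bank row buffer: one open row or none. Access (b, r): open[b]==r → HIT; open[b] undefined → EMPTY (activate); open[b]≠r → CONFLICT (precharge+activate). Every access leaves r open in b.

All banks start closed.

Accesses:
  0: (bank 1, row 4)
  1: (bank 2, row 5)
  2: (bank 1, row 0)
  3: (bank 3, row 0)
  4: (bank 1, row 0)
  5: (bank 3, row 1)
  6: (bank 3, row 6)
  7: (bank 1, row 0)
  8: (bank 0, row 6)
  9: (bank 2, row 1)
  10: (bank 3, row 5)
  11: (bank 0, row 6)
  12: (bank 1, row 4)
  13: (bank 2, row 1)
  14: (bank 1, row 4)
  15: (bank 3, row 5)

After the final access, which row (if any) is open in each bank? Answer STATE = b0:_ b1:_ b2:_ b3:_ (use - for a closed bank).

#0 (1,4) E
#1 (2,5) E
#2 (1,0) C  (was 4)
#3 (3,0) E
#4 (1,0) H  (was 0)
#5 (3,1) C  (was 0)
#6 (3,6) C  (was 1)
#7 (1,0) H  (was 0)
#8 (0,6) E
#9 (2,1) C  (was 5)
#10 (3,5) C  (was 6)
#11 (0,6) H  (was 6)
#12 (1,4) C  (was 0)
#13 (2,1) H  (was 1)
#14 (1,4) H  (was 4)
#15 (3,5) H  (was 5)

STATE = b0:6 b1:4 b2:1 b3:5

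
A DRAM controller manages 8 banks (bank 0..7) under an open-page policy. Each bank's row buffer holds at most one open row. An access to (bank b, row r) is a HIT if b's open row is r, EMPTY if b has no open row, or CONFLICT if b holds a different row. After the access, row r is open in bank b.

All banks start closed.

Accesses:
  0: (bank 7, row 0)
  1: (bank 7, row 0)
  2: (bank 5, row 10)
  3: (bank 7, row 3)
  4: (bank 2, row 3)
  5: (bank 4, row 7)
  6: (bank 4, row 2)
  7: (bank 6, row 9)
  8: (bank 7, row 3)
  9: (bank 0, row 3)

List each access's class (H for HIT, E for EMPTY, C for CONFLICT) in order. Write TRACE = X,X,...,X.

TRACE = E,H,E,C,E,E,C,E,H,E

#0 (7,0) E
#1 (7,0) H  (was 0)
#2 (5,10) E
#3 (7,3) C  (was 0)
#4 (2,3) E
#5 (4,7) E
#6 (4,2) C  (was 7)
#7 (6,9) E
#8 (7,3) H  (was 3)
#9 (0,3) E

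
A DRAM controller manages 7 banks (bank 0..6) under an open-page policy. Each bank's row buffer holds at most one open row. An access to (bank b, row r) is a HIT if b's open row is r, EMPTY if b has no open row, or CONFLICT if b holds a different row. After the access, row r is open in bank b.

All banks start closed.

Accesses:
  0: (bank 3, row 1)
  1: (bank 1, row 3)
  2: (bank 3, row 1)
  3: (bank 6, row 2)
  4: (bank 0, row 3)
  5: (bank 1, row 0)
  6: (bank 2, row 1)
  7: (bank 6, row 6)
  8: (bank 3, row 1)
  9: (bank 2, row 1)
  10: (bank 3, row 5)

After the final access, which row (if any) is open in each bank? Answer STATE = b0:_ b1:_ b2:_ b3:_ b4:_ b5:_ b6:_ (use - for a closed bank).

  [0] b3 r1: no row ⇒ E
  [1] b1 r3: no row ⇒ E
  [2] b3 r1: had r1 ⇒ H
  [3] b6 r2: no row ⇒ E
  [4] b0 r3: no row ⇒ E
  [5] b1 r0: had r3 ⇒ C
  [6] b2 r1: no row ⇒ E
  [7] b6 r6: had r2 ⇒ C
  [8] b3 r1: had r1 ⇒ H
  [9] b2 r1: had r1 ⇒ H
  [10] b3 r5: had r1 ⇒ C

STATE = b0:3 b1:0 b2:1 b3:5 b4:- b5:- b6:6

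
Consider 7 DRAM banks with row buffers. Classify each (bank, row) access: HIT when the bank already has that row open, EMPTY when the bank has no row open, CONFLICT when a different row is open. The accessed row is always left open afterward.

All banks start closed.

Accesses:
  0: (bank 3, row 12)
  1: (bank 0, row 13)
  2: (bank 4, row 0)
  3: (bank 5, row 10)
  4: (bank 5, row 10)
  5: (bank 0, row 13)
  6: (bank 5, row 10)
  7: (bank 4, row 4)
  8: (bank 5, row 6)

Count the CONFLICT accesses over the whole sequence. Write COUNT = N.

  [0] b3 r12: no row ⇒ E
  [1] b0 r13: no row ⇒ E
  [2] b4 r0: no row ⇒ E
  [3] b5 r10: no row ⇒ E
  [4] b5 r10: had r10 ⇒ H
  [5] b0 r13: had r13 ⇒ H
  [6] b5 r10: had r10 ⇒ H
  [7] b4 r4: had r0 ⇒ C
  [8] b5 r6: had r10 ⇒ C

COUNT = 2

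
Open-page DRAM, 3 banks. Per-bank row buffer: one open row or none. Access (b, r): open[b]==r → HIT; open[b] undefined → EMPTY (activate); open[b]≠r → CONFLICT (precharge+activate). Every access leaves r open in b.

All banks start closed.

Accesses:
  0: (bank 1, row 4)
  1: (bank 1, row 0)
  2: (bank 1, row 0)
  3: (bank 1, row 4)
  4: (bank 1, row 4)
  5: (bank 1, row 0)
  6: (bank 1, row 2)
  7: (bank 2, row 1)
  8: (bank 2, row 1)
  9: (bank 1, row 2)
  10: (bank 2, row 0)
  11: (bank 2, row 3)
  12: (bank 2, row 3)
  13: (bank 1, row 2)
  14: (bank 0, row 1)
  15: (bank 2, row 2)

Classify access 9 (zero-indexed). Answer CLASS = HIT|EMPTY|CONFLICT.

#0 (1,4) E
#1 (1,0) C  (was 4)
#2 (1,0) H  (was 0)
#3 (1,4) C  (was 0)
#4 (1,4) H  (was 4)
#5 (1,0) C  (was 4)
#6 (1,2) C  (was 0)
#7 (2,1) E
#8 (2,1) H  (was 1)
#9 (1,2) H  (was 2)
#10 (2,0) C  (was 1)
#11 (2,3) C  (was 0)
#12 (2,3) H  (was 3)
#13 (1,2) H  (was 2)
#14 (0,1) E
#15 (2,2) C  (was 3)

CLASS = HIT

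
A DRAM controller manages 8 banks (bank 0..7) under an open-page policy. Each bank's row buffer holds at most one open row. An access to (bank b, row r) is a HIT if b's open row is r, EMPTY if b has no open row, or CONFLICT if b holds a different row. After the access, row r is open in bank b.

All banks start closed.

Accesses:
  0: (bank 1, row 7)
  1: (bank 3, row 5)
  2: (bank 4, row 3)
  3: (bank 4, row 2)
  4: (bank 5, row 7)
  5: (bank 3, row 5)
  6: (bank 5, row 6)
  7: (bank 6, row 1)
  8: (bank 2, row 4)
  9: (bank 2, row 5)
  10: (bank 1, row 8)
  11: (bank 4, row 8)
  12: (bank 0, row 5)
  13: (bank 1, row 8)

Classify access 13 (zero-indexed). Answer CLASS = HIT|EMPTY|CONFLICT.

step 0: bank1 None->7 [EMPTY]
step 1: bank3 None->5 [EMPTY]
step 2: bank4 None->3 [EMPTY]
step 3: bank4 3->2 [CONFLICT]
step 4: bank5 None->7 [EMPTY]
step 5: bank3 5->5 [HIT]
step 6: bank5 7->6 [CONFLICT]
step 7: bank6 None->1 [EMPTY]
step 8: bank2 None->4 [EMPTY]
step 9: bank2 4->5 [CONFLICT]
step 10: bank1 7->8 [CONFLICT]
step 11: bank4 2->8 [CONFLICT]
step 12: bank0 None->5 [EMPTY]
step 13: bank1 8->8 [HIT]

CLASS = HIT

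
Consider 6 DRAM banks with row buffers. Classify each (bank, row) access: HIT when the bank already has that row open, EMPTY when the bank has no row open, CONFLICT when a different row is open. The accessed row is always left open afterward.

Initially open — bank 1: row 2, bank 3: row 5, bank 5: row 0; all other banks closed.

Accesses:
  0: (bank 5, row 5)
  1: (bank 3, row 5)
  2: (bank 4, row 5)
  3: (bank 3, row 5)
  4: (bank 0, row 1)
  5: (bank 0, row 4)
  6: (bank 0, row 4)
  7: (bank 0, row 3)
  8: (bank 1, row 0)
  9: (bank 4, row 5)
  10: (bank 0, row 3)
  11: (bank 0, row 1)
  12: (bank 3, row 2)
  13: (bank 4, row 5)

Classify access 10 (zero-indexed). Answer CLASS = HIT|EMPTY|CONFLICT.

CLASS = HIT

0: bank 5 row 5 — prev 0 → CONFLICT
1: bank 3 row 5 — prev 5 → HIT
2: bank 4 row 5 — prev None → EMPTY
3: bank 3 row 5 — prev 5 → HIT
4: bank 0 row 1 — prev None → EMPTY
5: bank 0 row 4 — prev 1 → CONFLICT
6: bank 0 row 4 — prev 4 → HIT
7: bank 0 row 3 — prev 4 → CONFLICT
8: bank 1 row 0 — prev 2 → CONFLICT
9: bank 4 row 5 — prev 5 → HIT
10: bank 0 row 3 — prev 3 → HIT
11: bank 0 row 1 — prev 3 → CONFLICT
12: bank 3 row 2 — prev 5 → CONFLICT
13: bank 4 row 5 — prev 5 → HIT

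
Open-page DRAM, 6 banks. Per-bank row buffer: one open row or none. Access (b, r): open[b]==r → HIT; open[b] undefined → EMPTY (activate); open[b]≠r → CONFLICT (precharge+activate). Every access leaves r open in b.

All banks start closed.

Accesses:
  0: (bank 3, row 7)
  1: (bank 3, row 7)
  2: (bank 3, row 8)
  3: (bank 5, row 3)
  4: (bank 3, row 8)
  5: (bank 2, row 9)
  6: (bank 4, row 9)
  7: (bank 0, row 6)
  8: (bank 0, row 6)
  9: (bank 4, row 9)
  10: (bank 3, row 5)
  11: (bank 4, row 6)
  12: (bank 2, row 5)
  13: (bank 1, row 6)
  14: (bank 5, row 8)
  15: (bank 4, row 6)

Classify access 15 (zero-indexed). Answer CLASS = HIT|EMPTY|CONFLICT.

CLASS = HIT

step 0: bank3 None->7 [EMPTY]
step 1: bank3 7->7 [HIT]
step 2: bank3 7->8 [CONFLICT]
step 3: bank5 None->3 [EMPTY]
step 4: bank3 8->8 [HIT]
step 5: bank2 None->9 [EMPTY]
step 6: bank4 None->9 [EMPTY]
step 7: bank0 None->6 [EMPTY]
step 8: bank0 6->6 [HIT]
step 9: bank4 9->9 [HIT]
step 10: bank3 8->5 [CONFLICT]
step 11: bank4 9->6 [CONFLICT]
step 12: bank2 9->5 [CONFLICT]
step 13: bank1 None->6 [EMPTY]
step 14: bank5 3->8 [CONFLICT]
step 15: bank4 6->6 [HIT]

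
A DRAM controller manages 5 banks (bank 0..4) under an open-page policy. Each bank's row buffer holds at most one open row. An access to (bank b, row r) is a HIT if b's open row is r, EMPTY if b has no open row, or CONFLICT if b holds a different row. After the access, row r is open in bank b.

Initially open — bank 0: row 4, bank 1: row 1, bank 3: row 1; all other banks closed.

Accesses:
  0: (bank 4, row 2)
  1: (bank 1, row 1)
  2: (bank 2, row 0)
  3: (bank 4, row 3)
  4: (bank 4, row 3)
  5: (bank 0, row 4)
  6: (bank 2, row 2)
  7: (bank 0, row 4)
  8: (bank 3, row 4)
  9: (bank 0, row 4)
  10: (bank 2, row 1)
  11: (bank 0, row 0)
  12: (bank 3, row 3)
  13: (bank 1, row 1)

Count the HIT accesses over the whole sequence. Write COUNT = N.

#0 (4,2) E
#1 (1,1) H  (was 1)
#2 (2,0) E
#3 (4,3) C  (was 2)
#4 (4,3) H  (was 3)
#5 (0,4) H  (was 4)
#6 (2,2) C  (was 0)
#7 (0,4) H  (was 4)
#8 (3,4) C  (was 1)
#9 (0,4) H  (was 4)
#10 (2,1) C  (was 2)
#11 (0,0) C  (was 4)
#12 (3,3) C  (was 4)
#13 (1,1) H  (was 1)

COUNT = 6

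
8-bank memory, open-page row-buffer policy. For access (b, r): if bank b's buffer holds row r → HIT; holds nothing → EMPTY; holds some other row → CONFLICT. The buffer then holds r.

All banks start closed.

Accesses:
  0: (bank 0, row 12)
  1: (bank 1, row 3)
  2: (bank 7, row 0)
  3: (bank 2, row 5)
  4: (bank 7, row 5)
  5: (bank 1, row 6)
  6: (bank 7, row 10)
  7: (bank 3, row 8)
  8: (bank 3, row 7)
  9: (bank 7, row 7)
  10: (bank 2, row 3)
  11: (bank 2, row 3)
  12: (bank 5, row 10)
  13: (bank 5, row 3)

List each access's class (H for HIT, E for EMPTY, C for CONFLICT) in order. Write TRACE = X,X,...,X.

TRACE = E,E,E,E,C,C,C,E,C,C,C,H,E,C

step 0: bank0 None->12 [EMPTY]
step 1: bank1 None->3 [EMPTY]
step 2: bank7 None->0 [EMPTY]
step 3: bank2 None->5 [EMPTY]
step 4: bank7 0->5 [CONFLICT]
step 5: bank1 3->6 [CONFLICT]
step 6: bank7 5->10 [CONFLICT]
step 7: bank3 None->8 [EMPTY]
step 8: bank3 8->7 [CONFLICT]
step 9: bank7 10->7 [CONFLICT]
step 10: bank2 5->3 [CONFLICT]
step 11: bank2 3->3 [HIT]
step 12: bank5 None->10 [EMPTY]
step 13: bank5 10->3 [CONFLICT]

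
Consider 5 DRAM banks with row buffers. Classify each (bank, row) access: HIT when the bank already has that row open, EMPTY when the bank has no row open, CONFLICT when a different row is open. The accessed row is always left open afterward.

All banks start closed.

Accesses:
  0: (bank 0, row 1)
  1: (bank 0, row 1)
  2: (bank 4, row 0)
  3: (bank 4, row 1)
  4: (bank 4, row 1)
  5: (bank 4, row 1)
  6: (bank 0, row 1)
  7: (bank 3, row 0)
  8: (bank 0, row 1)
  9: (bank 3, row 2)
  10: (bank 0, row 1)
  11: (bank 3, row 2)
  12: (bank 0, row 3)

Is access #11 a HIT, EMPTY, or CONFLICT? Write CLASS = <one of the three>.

CLASS = HIT

0: bank 0 row 1 — prev None → EMPTY
1: bank 0 row 1 — prev 1 → HIT
2: bank 4 row 0 — prev None → EMPTY
3: bank 4 row 1 — prev 0 → CONFLICT
4: bank 4 row 1 — prev 1 → HIT
5: bank 4 row 1 — prev 1 → HIT
6: bank 0 row 1 — prev 1 → HIT
7: bank 3 row 0 — prev None → EMPTY
8: bank 0 row 1 — prev 1 → HIT
9: bank 3 row 2 — prev 0 → CONFLICT
10: bank 0 row 1 — prev 1 → HIT
11: bank 3 row 2 — prev 2 → HIT
12: bank 0 row 3 — prev 1 → CONFLICT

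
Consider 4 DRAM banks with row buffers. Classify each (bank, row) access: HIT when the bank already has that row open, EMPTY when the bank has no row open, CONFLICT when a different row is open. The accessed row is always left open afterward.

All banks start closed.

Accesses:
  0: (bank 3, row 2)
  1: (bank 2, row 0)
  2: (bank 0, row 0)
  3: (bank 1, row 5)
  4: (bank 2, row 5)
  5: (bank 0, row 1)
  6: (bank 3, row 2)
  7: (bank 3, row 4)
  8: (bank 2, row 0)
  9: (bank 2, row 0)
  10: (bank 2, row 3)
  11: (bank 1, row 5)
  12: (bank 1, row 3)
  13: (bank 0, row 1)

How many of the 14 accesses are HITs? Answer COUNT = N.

  [0] b3 r2: no row ⇒ E
  [1] b2 r0: no row ⇒ E
  [2] b0 r0: no row ⇒ E
  [3] b1 r5: no row ⇒ E
  [4] b2 r5: had r0 ⇒ C
  [5] b0 r1: had r0 ⇒ C
  [6] b3 r2: had r2 ⇒ H
  [7] b3 r4: had r2 ⇒ C
  [8] b2 r0: had r5 ⇒ C
  [9] b2 r0: had r0 ⇒ H
  [10] b2 r3: had r0 ⇒ C
  [11] b1 r5: had r5 ⇒ H
  [12] b1 r3: had r5 ⇒ C
  [13] b0 r1: had r1 ⇒ H

COUNT = 4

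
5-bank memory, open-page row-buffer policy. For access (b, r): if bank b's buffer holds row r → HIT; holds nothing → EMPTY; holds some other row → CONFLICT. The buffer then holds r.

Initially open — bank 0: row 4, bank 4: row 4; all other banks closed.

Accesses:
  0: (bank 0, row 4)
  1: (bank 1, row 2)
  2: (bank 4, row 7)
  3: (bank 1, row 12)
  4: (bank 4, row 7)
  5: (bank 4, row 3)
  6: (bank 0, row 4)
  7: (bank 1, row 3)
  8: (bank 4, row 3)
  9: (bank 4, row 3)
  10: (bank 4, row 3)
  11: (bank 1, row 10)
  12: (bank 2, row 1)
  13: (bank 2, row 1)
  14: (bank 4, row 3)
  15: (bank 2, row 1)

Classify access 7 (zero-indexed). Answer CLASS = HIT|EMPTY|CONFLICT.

#0 (0,4) H  (was 4)
#1 (1,2) E
#2 (4,7) C  (was 4)
#3 (1,12) C  (was 2)
#4 (4,7) H  (was 7)
#5 (4,3) C  (was 7)
#6 (0,4) H  (was 4)
#7 (1,3) C  (was 12)
#8 (4,3) H  (was 3)
#9 (4,3) H  (was 3)
#10 (4,3) H  (was 3)
#11 (1,10) C  (was 3)
#12 (2,1) E
#13 (2,1) H  (was 1)
#14 (4,3) H  (was 3)
#15 (2,1) H  (was 1)

CLASS = CONFLICT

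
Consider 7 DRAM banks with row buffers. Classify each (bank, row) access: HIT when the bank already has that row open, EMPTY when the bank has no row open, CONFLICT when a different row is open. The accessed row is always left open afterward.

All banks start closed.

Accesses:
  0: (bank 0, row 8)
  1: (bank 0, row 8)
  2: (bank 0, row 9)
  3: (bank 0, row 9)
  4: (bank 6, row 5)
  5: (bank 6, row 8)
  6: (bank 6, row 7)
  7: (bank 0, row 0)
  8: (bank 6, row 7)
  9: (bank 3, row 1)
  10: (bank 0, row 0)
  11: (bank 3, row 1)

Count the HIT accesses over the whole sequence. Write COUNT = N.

step 0: bank0 None->8 [EMPTY]
step 1: bank0 8->8 [HIT]
step 2: bank0 8->9 [CONFLICT]
step 3: bank0 9->9 [HIT]
step 4: bank6 None->5 [EMPTY]
step 5: bank6 5->8 [CONFLICT]
step 6: bank6 8->7 [CONFLICT]
step 7: bank0 9->0 [CONFLICT]
step 8: bank6 7->7 [HIT]
step 9: bank3 None->1 [EMPTY]
step 10: bank0 0->0 [HIT]
step 11: bank3 1->1 [HIT]

COUNT = 5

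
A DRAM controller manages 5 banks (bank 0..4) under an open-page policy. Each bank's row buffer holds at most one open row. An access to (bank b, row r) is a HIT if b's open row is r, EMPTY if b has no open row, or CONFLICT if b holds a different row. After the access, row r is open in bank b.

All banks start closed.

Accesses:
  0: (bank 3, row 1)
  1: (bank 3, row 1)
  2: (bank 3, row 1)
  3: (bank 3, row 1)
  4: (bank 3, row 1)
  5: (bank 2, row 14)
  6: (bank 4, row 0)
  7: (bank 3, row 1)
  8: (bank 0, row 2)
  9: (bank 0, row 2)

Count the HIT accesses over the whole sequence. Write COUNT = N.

#0 (3,1) E
#1 (3,1) H  (was 1)
#2 (3,1) H  (was 1)
#3 (3,1) H  (was 1)
#4 (3,1) H  (was 1)
#5 (2,14) E
#6 (4,0) E
#7 (3,1) H  (was 1)
#8 (0,2) E
#9 (0,2) H  (was 2)

COUNT = 6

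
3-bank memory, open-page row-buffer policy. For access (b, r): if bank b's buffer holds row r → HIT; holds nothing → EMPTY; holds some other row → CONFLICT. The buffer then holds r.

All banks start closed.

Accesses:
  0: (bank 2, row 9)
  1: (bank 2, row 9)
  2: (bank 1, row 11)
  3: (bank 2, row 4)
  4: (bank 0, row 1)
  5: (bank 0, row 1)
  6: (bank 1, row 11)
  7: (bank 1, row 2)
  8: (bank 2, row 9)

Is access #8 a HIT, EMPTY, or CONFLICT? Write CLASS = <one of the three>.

CLASS = CONFLICT

#0 (2,9) E
#1 (2,9) H  (was 9)
#2 (1,11) E
#3 (2,4) C  (was 9)
#4 (0,1) E
#5 (0,1) H  (was 1)
#6 (1,11) H  (was 11)
#7 (1,2) C  (was 11)
#8 (2,9) C  (was 4)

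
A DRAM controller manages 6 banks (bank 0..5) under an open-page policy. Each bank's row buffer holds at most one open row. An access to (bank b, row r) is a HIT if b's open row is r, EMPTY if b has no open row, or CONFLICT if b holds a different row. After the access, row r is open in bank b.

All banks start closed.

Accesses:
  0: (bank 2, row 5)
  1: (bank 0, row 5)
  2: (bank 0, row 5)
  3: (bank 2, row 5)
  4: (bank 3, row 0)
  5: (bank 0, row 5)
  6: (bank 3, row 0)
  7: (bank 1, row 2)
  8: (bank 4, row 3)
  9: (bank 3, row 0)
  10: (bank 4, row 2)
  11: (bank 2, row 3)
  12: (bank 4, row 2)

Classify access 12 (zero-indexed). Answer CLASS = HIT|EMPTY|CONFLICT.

CLASS = HIT

  [0] b2 r5: no row ⇒ E
  [1] b0 r5: no row ⇒ E
  [2] b0 r5: had r5 ⇒ H
  [3] b2 r5: had r5 ⇒ H
  [4] b3 r0: no row ⇒ E
  [5] b0 r5: had r5 ⇒ H
  [6] b3 r0: had r0 ⇒ H
  [7] b1 r2: no row ⇒ E
  [8] b4 r3: no row ⇒ E
  [9] b3 r0: had r0 ⇒ H
  [10] b4 r2: had r3 ⇒ C
  [11] b2 r3: had r5 ⇒ C
  [12] b4 r2: had r2 ⇒ H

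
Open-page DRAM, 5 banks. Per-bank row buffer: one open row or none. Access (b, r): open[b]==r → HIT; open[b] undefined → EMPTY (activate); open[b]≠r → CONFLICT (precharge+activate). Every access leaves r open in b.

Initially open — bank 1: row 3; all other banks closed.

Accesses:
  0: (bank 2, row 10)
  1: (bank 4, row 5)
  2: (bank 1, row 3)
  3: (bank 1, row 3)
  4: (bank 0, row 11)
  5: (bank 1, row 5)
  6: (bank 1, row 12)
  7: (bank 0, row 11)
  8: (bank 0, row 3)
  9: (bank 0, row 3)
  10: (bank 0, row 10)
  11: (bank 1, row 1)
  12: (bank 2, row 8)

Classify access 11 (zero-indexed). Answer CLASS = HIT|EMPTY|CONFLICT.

#0 (2,10) E
#1 (4,5) E
#2 (1,3) H  (was 3)
#3 (1,3) H  (was 3)
#4 (0,11) E
#5 (1,5) C  (was 3)
#6 (1,12) C  (was 5)
#7 (0,11) H  (was 11)
#8 (0,3) C  (was 11)
#9 (0,3) H  (was 3)
#10 (0,10) C  (was 3)
#11 (1,1) C  (was 12)
#12 (2,8) C  (was 10)

CLASS = CONFLICT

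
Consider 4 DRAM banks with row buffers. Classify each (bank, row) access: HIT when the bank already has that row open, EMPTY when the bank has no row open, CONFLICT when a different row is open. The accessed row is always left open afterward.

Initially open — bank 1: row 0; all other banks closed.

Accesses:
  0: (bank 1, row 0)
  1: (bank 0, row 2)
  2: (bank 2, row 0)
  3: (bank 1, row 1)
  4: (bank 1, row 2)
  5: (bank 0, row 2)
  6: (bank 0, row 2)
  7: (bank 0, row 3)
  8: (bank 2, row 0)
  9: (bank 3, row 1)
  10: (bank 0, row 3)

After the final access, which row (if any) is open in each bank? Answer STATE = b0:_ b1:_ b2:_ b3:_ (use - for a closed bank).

  [0] b1 r0: had r0 ⇒ H
  [1] b0 r2: no row ⇒ E
  [2] b2 r0: no row ⇒ E
  [3] b1 r1: had r0 ⇒ C
  [4] b1 r2: had r1 ⇒ C
  [5] b0 r2: had r2 ⇒ H
  [6] b0 r2: had r2 ⇒ H
  [7] b0 r3: had r2 ⇒ C
  [8] b2 r0: had r0 ⇒ H
  [9] b3 r1: no row ⇒ E
  [10] b0 r3: had r3 ⇒ H

STATE = b0:3 b1:2 b2:0 b3:1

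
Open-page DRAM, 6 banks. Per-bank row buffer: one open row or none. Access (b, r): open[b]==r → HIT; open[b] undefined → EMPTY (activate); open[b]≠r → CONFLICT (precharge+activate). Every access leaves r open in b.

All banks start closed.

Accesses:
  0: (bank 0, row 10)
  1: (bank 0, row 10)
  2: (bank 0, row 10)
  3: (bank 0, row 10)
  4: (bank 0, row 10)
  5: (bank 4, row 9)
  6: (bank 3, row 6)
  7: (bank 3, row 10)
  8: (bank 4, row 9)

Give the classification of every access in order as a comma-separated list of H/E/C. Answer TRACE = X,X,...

  [0] b0 r10: no row ⇒ E
  [1] b0 r10: had r10 ⇒ H
  [2] b0 r10: had r10 ⇒ H
  [3] b0 r10: had r10 ⇒ H
  [4] b0 r10: had r10 ⇒ H
  [5] b4 r9: no row ⇒ E
  [6] b3 r6: no row ⇒ E
  [7] b3 r10: had r6 ⇒ C
  [8] b4 r9: had r9 ⇒ H

TRACE = E,H,H,H,H,E,E,C,H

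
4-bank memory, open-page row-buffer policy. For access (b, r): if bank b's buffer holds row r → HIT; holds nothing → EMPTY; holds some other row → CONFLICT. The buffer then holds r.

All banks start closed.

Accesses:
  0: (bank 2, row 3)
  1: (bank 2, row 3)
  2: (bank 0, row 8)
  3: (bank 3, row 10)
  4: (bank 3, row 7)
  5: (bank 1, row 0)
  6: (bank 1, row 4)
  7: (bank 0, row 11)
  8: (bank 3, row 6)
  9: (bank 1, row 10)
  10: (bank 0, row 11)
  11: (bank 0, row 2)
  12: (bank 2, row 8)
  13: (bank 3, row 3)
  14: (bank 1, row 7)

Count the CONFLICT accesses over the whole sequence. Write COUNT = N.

0: bank 2 row 3 — prev None → EMPTY
1: bank 2 row 3 — prev 3 → HIT
2: bank 0 row 8 — prev None → EMPTY
3: bank 3 row 10 — prev None → EMPTY
4: bank 3 row 7 — prev 10 → CONFLICT
5: bank 1 row 0 — prev None → EMPTY
6: bank 1 row 4 — prev 0 → CONFLICT
7: bank 0 row 11 — prev 8 → CONFLICT
8: bank 3 row 6 — prev 7 → CONFLICT
9: bank 1 row 10 — prev 4 → CONFLICT
10: bank 0 row 11 — prev 11 → HIT
11: bank 0 row 2 — prev 11 → CONFLICT
12: bank 2 row 8 — prev 3 → CONFLICT
13: bank 3 row 3 — prev 6 → CONFLICT
14: bank 1 row 7 — prev 10 → CONFLICT

COUNT = 9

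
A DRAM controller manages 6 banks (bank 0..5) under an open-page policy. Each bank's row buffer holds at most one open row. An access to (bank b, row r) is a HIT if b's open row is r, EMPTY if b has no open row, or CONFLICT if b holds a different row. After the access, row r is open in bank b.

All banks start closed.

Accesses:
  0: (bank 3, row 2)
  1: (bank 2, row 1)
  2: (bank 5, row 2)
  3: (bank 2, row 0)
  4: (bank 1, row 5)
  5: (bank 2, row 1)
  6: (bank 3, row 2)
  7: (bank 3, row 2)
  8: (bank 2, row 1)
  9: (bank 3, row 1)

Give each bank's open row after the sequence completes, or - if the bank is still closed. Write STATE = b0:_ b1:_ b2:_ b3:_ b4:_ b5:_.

STATE = b0:- b1:5 b2:1 b3:1 b4:- b5:2

  [0] b3 r2: no row ⇒ E
  [1] b2 r1: no row ⇒ E
  [2] b5 r2: no row ⇒ E
  [3] b2 r0: had r1 ⇒ C
  [4] b1 r5: no row ⇒ E
  [5] b2 r1: had r0 ⇒ C
  [6] b3 r2: had r2 ⇒ H
  [7] b3 r2: had r2 ⇒ H
  [8] b2 r1: had r1 ⇒ H
  [9] b3 r1: had r2 ⇒ C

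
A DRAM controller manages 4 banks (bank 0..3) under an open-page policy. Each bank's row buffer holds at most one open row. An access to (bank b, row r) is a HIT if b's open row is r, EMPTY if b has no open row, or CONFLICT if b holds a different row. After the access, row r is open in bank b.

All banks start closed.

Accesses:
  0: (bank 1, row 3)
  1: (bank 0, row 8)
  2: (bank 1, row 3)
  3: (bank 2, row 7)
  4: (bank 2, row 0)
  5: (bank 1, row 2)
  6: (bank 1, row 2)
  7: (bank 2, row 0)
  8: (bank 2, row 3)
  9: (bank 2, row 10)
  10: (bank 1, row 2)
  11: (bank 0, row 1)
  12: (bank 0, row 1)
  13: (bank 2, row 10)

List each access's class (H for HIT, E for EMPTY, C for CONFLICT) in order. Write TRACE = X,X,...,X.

  [0] b1 r3: no row ⇒ E
  [1] b0 r8: no row ⇒ E
  [2] b1 r3: had r3 ⇒ H
  [3] b2 r7: no row ⇒ E
  [4] b2 r0: had r7 ⇒ C
  [5] b1 r2: had r3 ⇒ C
  [6] b1 r2: had r2 ⇒ H
  [7] b2 r0: had r0 ⇒ H
  [8] b2 r3: had r0 ⇒ C
  [9] b2 r10: had r3 ⇒ C
  [10] b1 r2: had r2 ⇒ H
  [11] b0 r1: had r8 ⇒ C
  [12] b0 r1: had r1 ⇒ H
  [13] b2 r10: had r10 ⇒ H

TRACE = E,E,H,E,C,C,H,H,C,C,H,C,H,H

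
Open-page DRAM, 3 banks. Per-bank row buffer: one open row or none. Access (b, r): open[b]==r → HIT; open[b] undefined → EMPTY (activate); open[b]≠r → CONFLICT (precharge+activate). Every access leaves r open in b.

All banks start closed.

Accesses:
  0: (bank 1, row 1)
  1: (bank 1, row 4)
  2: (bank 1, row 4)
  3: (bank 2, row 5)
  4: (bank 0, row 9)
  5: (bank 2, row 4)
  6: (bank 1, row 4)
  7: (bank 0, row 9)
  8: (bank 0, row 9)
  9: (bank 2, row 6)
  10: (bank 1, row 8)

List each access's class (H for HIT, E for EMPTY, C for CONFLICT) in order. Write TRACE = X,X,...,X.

step 0: bank1 None->1 [EMPTY]
step 1: bank1 1->4 [CONFLICT]
step 2: bank1 4->4 [HIT]
step 3: bank2 None->5 [EMPTY]
step 4: bank0 None->9 [EMPTY]
step 5: bank2 5->4 [CONFLICT]
step 6: bank1 4->4 [HIT]
step 7: bank0 9->9 [HIT]
step 8: bank0 9->9 [HIT]
step 9: bank2 4->6 [CONFLICT]
step 10: bank1 4->8 [CONFLICT]

TRACE = E,C,H,E,E,C,H,H,H,C,C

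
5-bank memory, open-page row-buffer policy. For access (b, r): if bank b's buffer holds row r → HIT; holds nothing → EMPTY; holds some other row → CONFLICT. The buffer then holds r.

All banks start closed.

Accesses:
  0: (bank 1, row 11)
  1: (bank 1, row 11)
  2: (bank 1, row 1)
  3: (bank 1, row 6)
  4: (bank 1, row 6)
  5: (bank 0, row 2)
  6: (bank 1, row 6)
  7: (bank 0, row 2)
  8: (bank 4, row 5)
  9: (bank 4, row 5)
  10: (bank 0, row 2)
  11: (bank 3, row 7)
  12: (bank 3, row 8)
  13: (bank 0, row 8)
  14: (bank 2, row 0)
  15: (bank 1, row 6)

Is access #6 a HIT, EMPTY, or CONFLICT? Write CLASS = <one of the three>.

CLASS = HIT

step 0: bank1 None->11 [EMPTY]
step 1: bank1 11->11 [HIT]
step 2: bank1 11->1 [CONFLICT]
step 3: bank1 1->6 [CONFLICT]
step 4: bank1 6->6 [HIT]
step 5: bank0 None->2 [EMPTY]
step 6: bank1 6->6 [HIT]
step 7: bank0 2->2 [HIT]
step 8: bank4 None->5 [EMPTY]
step 9: bank4 5->5 [HIT]
step 10: bank0 2->2 [HIT]
step 11: bank3 None->7 [EMPTY]
step 12: bank3 7->8 [CONFLICT]
step 13: bank0 2->8 [CONFLICT]
step 14: bank2 None->0 [EMPTY]
step 15: bank1 6->6 [HIT]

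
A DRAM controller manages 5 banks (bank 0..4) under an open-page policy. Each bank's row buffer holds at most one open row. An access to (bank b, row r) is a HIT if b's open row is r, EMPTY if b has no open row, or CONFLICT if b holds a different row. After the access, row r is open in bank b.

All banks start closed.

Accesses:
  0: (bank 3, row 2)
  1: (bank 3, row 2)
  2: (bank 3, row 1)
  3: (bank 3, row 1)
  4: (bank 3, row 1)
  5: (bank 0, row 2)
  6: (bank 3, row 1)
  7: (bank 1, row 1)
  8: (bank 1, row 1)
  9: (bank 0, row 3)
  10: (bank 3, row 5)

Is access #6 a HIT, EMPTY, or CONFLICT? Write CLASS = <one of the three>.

step 0: bank3 None->2 [EMPTY]
step 1: bank3 2->2 [HIT]
step 2: bank3 2->1 [CONFLICT]
step 3: bank3 1->1 [HIT]
step 4: bank3 1->1 [HIT]
step 5: bank0 None->2 [EMPTY]
step 6: bank3 1->1 [HIT]
step 7: bank1 None->1 [EMPTY]
step 8: bank1 1->1 [HIT]
step 9: bank0 2->3 [CONFLICT]
step 10: bank3 1->5 [CONFLICT]

CLASS = HIT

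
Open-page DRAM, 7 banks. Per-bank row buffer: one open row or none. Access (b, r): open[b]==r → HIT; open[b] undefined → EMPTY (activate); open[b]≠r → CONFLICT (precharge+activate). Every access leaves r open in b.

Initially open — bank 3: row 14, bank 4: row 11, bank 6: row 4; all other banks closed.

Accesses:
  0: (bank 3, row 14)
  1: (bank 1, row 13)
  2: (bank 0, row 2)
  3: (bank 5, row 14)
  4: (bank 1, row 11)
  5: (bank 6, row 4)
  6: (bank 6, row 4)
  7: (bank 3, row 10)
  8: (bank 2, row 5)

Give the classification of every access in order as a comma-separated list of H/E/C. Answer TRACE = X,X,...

TRACE = H,E,E,E,C,H,H,C,E

step 0: bank3 14->14 [HIT]
step 1: bank1 None->13 [EMPTY]
step 2: bank0 None->2 [EMPTY]
step 3: bank5 None->14 [EMPTY]
step 4: bank1 13->11 [CONFLICT]
step 5: bank6 4->4 [HIT]
step 6: bank6 4->4 [HIT]
step 7: bank3 14->10 [CONFLICT]
step 8: bank2 None->5 [EMPTY]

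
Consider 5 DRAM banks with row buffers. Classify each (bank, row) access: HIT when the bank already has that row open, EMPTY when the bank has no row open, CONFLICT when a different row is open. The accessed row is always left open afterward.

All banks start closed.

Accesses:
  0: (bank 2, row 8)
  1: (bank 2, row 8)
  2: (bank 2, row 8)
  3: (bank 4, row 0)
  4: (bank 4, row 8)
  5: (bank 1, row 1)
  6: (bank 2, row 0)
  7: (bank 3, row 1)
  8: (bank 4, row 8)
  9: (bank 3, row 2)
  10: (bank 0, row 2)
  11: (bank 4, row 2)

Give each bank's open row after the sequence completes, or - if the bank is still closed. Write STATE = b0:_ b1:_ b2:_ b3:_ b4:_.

step 0: bank2 None->8 [EMPTY]
step 1: bank2 8->8 [HIT]
step 2: bank2 8->8 [HIT]
step 3: bank4 None->0 [EMPTY]
step 4: bank4 0->8 [CONFLICT]
step 5: bank1 None->1 [EMPTY]
step 6: bank2 8->0 [CONFLICT]
step 7: bank3 None->1 [EMPTY]
step 8: bank4 8->8 [HIT]
step 9: bank3 1->2 [CONFLICT]
step 10: bank0 None->2 [EMPTY]
step 11: bank4 8->2 [CONFLICT]

STATE = b0:2 b1:1 b2:0 b3:2 b4:2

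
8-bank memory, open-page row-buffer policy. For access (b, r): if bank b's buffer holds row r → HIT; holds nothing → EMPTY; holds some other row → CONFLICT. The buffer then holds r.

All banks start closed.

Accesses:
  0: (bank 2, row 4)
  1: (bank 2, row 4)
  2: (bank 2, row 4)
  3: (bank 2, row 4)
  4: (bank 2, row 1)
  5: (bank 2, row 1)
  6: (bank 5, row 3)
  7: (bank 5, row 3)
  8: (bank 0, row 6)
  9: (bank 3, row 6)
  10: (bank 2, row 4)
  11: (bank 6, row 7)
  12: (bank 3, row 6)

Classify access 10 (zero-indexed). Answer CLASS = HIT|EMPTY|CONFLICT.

CLASS = CONFLICT

#0 (2,4) E
#1 (2,4) H  (was 4)
#2 (2,4) H  (was 4)
#3 (2,4) H  (was 4)
#4 (2,1) C  (was 4)
#5 (2,1) H  (was 1)
#6 (5,3) E
#7 (5,3) H  (was 3)
#8 (0,6) E
#9 (3,6) E
#10 (2,4) C  (was 1)
#11 (6,7) E
#12 (3,6) H  (was 6)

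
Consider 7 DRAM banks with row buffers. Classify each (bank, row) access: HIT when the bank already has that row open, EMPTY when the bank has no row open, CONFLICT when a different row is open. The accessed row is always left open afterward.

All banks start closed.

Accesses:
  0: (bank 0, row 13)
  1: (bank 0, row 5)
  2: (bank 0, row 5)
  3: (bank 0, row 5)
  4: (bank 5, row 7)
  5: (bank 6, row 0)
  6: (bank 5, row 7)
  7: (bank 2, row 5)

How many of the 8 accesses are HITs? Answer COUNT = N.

COUNT = 3

  [0] b0 r13: no row ⇒ E
  [1] b0 r5: had r13 ⇒ C
  [2] b0 r5: had r5 ⇒ H
  [3] b0 r5: had r5 ⇒ H
  [4] b5 r7: no row ⇒ E
  [5] b6 r0: no row ⇒ E
  [6] b5 r7: had r7 ⇒ H
  [7] b2 r5: no row ⇒ E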